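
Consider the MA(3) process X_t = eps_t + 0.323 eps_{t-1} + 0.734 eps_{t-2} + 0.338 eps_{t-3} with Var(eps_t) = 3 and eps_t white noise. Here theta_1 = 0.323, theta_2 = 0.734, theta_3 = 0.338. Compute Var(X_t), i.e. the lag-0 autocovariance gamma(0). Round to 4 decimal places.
\gamma(0) = 5.2720

For an MA(q) process X_t = eps_t + sum_i theta_i eps_{t-i} with
Var(eps_t) = sigma^2, the variance is
  gamma(0) = sigma^2 * (1 + sum_i theta_i^2).
  sum_i theta_i^2 = (0.323)^2 + (0.734)^2 + (0.338)^2 = 0.104329 + 0.538756 + 0.114244 = 0.757329.
  gamma(0) = 3 * (1 + 0.757329) = 3 * 1.757329 = 5.271987, which rounds to 5.2720.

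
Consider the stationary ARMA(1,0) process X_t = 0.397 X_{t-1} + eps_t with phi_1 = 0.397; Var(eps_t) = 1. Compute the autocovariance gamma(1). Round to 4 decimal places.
\gamma(1) = 0.4713

Multiply the model equation by X_{t-k} and take expectations. With theta_0 = psi_0 = 1 and psi_j the MA(infinity) weights, this gives
  gamma(k) - sum_i phi_i gamma(k-i) = c_k,
  c_k = sigma^2 * sum_{j=k..q} theta_j psi_{j-k}   (c_k = 0 for k > q),
using gamma(-m) = gamma(m).
Pure AR (q = 0): c_0 = sigma^2 = 1, c_k = 0 for k >= 1.
Equations for k = 0 and k = 1 (AR order 1):
  gamma(0) = phi_1 gamma(1) + c_0
  gamma(1) = phi_1 gamma(0) + c_1
Substituting the second into the first: gamma(0) (1 - phi_1^2) = c_0 + phi_1 c_1, so
  gamma(0) = c_0 / (1 - phi_1^2) = 1 / (1 - (0.397)^2) = 1 / 0.842391 = 1.187097.
  gamma(1) = phi_1 gamma(0) = (0.397)(1.187097) = 0.471278.
Therefore gamma(1) = 0.4713 (to 4 decimal places).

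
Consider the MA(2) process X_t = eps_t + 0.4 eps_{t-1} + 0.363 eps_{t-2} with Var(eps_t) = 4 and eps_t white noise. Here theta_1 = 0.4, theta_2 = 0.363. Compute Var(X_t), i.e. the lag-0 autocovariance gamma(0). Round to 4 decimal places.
\gamma(0) = 5.1671

For an MA(q) process X_t = eps_t + sum_i theta_i eps_{t-i} with
Var(eps_t) = sigma^2, the variance is
  gamma(0) = sigma^2 * (1 + sum_i theta_i^2).
  sum_i theta_i^2 = (0.4)^2 + (0.363)^2 = 0.16 + 0.131769 = 0.291769.
  gamma(0) = 4 * (1 + 0.291769) = 4 * 1.291769 = 5.167076, which rounds to 5.1671.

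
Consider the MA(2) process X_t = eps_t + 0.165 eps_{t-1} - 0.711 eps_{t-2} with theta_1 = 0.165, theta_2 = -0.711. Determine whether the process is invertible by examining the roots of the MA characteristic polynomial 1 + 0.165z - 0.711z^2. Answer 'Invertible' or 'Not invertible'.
\text{Invertible}

The MA(q) characteristic polynomial is P(z) = 1 + 0.165z - 0.711z^2.
Invertibility requires all roots to lie outside the unit circle, i.e. |z| > 1 for every root.
Set 1 + (0.165) z + (-0.711) z^2 = 0, i.e. a z^2 + b z + c = 0 with a = -0.711, b = 0.165, c = 1.
Discriminant D = b^2 - 4ac = (0.165)^2 - 4*(-0.711)*1 = 0.027225 - (-2.844) = 2.871225.
D >= 0, so the roots are real: z = (-b +/- sqrt(D)) / (2a) = (-0.165 +/- 1.694469) / (-1.422).
  z_1 = (-0.165 + 1.694469) / (-1.422) = -1.0756,   |z_1| = 1.0756.
  z_2 = (-0.165 - 1.694469) / (-1.422) = 1.3076,   |z_2| = 1.3076.
Moduli of all roots: 1.0756, 1.3076.
All moduli strictly greater than 1? Yes.
Verdict: Invertible.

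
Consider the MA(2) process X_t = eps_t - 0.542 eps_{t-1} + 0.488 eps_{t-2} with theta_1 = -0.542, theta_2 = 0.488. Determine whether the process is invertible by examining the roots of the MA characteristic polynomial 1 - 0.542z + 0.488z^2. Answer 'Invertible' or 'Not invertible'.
\text{Invertible}

The MA(q) characteristic polynomial is P(z) = 1 - 0.542z + 0.488z^2.
Invertibility requires all roots to lie outside the unit circle, i.e. |z| > 1 for every root.
Set 1 + (-0.542) z + (0.488) z^2 = 0, i.e. a z^2 + b z + c = 0 with a = 0.488, b = -0.542, c = 1.
Discriminant D = b^2 - 4ac = (-0.542)^2 - 4*(0.488)*1 = 0.293764 - (1.952) = -1.658236.
D < 0, so the roots are the complex-conjugate pair z = (-b +/- i sqrt(-D)) / (2a) = 0.5553 +/- 1.3194i.
For a conjugate pair |z|^2 = z * conj(z) = (product of roots) = c/a = 1/(0.488) = 2.04918, so |z| = sqrt(2.04918) = 1.4315 for both roots.
Moduli of all roots: 1.4315, 1.4315.
All moduli strictly greater than 1? Yes.
Verdict: Invertible.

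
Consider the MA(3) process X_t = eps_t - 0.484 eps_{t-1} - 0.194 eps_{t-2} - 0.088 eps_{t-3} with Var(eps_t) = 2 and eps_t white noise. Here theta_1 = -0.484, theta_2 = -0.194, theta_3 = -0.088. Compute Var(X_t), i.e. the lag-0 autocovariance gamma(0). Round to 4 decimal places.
\gamma(0) = 2.5593

For an MA(q) process X_t = eps_t + sum_i theta_i eps_{t-i} with
Var(eps_t) = sigma^2, the variance is
  gamma(0) = sigma^2 * (1 + sum_i theta_i^2).
  sum_i theta_i^2 = (-0.484)^2 + (-0.194)^2 + (-0.088)^2 = 0.234256 + 0.037636 + 0.007744 = 0.279636.
  gamma(0) = 2 * (1 + 0.279636) = 2 * 1.279636 = 2.559272, which rounds to 2.5593.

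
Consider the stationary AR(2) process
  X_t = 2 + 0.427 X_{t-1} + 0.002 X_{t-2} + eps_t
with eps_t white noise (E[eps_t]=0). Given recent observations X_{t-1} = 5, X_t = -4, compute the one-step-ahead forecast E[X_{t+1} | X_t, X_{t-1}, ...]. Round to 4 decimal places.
E[X_{t+1} \mid \mathcal F_t] = 0.3020

For an AR(p) model X_t = c + sum_i phi_i X_{t-i} + eps_t, the
one-step-ahead conditional mean is
  E[X_{t+1} | X_t, ...] = c + sum_i phi_i X_{t+1-i}.
Substitute known values:
  E[X_{t+1} | ...] = 2 + (0.427) * (-4) + (0.002) * (5)
                   = 0.3020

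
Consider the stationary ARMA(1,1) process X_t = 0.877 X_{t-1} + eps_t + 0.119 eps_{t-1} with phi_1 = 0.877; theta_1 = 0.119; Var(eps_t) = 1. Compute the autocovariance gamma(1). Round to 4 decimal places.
\gamma(1) = 4.7643

Multiply the model equation by X_{t-k} and take expectations. With theta_0 = psi_0 = 1 and psi_j the MA(infinity) weights, this gives
  gamma(k) - sum_i phi_i gamma(k-i) = c_k,
  c_k = sigma^2 * sum_{j=k..q} theta_j psi_{j-k}   (c_k = 0 for k > q),
using gamma(-m) = gamma(m).
psi-weights needed (psi_j = theta_j + sum_i phi_i psi_{j-i}):
  psi_1 = theta_1 + phi_1 = 0.119 + (0.877) = 0.996
Right-hand sides:
  c_0 = sigma^2 (1 + theta_1 psi_1) = 1 * (1 + (0.119)(0.996)) = 1 * 1.118524 = 1.118524
  c_1 = sigma^2 theta_1 = 1 * (0.119) = 0.119
  c_2 = 0
Equations for k = 0 and k = 1 (AR order 1):
  gamma(0) = phi_1 gamma(1) + c_0
  gamma(1) = phi_1 gamma(0) + c_1
Substituting the second into the first: gamma(0) (1 - phi_1^2) = c_0 + phi_1 c_1, so
  gamma(0) = (c_0 + phi_1 c_1) / (1 - phi_1^2) = (1.118524 + (0.877)(0.119)) / (1 - (0.877)^2) = 1.222887 / 0.230871 = 5.296841.
  gamma(1) = phi_1 gamma(0) + c_1 = (0.877)(5.296841) + (0.119) = 4.76433.
Therefore gamma(1) = 4.7643 (to 4 decimal places).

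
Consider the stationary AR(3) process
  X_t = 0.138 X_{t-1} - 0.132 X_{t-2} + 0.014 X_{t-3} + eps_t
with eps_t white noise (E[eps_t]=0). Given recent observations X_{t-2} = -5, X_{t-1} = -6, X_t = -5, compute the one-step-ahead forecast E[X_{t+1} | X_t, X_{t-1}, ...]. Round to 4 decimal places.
E[X_{t+1} \mid \mathcal F_t] = 0.0320

For an AR(p) model X_t = c + sum_i phi_i X_{t-i} + eps_t, the
one-step-ahead conditional mean is
  E[X_{t+1} | X_t, ...] = c + sum_i phi_i X_{t+1-i}.
Substitute known values:
  E[X_{t+1} | ...] = (0.138) * (-5) + (-0.132) * (-6) + (0.014) * (-5)
                   = 0.0320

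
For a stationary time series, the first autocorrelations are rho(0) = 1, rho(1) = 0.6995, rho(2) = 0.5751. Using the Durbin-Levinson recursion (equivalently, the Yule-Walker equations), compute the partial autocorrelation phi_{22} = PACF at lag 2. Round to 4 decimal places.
\phi_{22} = 0.1680

The PACF at lag k is phi_{kk}, the last component of the solution
to the Yule-Walker system G_k phi = r_k where
  (G_k)_{ij} = rho(|i - j|), (r_k)_i = rho(i), i,j = 1..k.
Equivalently, Durbin-Levinson gives phi_{kk} iteratively:
  phi_{11} = rho(1)
  phi_{kk} = [rho(k) - sum_{j=1..k-1} phi_{k-1,j} rho(k-j)]
            / [1 - sum_{j=1..k-1} phi_{k-1,j} rho(j)],
  phi_{k,j} = phi_{k-1,j} - phi_{kk} phi_{k-1,k-j},  j = 1..k-1.
Step k = 1:
  phi_11 = rho(1) = 0.6995.
Step k = 2:
  phi_22 = [rho(2) - phi_11 rho(1)] / [1 - phi_11 rho(1)] = [0.5751 - (0.6995)(0.6995)] / [1 - (0.6995)(0.6995)]
         = 0.08579975 / 0.51069975 = 0.168.
Therefore phi_{22} = 0.1680.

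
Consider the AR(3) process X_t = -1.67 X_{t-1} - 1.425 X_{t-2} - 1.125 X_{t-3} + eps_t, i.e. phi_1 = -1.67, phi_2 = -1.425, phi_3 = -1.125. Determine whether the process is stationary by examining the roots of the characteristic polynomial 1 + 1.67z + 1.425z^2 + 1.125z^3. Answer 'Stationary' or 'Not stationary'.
\text{Not stationary}

The AR(p) characteristic polynomial is P(z) = 1 + 1.67z + 1.425z^2 + 1.125z^3.
Stationarity requires all roots to lie outside the unit circle, i.e. |z| > 1 for every root.
Degree 3: look for a simple real root z0 first, then factor out (1 - z/z0) and solve the remaining quadratic.
Testing z0 = -0.8: P(-0.8) = 1 + (1.67)(-0.8) + (1.425)(-0.8)^2 + (1.125)(-0.8)^3
  = 1 + (-1.336) + (0.912) + (-0.576) = 0.  So z_0 = -0.8 is a root, |z_0| = 0.8.
Divide out the factor (1 + 1.25 z) = (1 - z/z0) (since 1/z0 = -1.25):
  P(z) = (1 + 1.25 z)(1 + (0.42) z + (0.9) z^2)
  [check: z-coef 0.42 - (-1.25) = 1.67; z^2-coef 0.9 - (-1.25)(0.42) = 1.425; z^3-coef -(-1.25)(0.9) = 1.125.]
Remaining roots from the quadratic factor 1 + (0.42) z + (0.9) z^2:
  Set 1 + (0.42) z + (0.9) z^2 = 0, i.e. a z^2 + b z + c = 0 with a = 0.9, b = 0.42, c = 1.
  Discriminant D = b^2 - 4ac = (0.42)^2 - 4*(0.9)*1 = 0.1764 - (3.6) = -3.4236.
  D < 0, so the roots are the complex-conjugate pair z = (-b +/- i sqrt(-D)) / (2a) = -0.2333 +/- 1.0279i.
  For a conjugate pair |z|^2 = z * conj(z) = (product of roots) = c/a = 1/(0.9) = 1.111111, so |z| = sqrt(1.111111) = 1.0541 for both roots.
Moduli of all roots: 0.8000, 1.0541, 1.0541.
All moduli strictly greater than 1? No.
Verdict: Not stationary.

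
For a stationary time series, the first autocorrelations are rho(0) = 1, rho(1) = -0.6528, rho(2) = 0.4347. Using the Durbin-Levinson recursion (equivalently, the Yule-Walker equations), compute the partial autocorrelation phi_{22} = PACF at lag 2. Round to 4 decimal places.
\phi_{22} = 0.0149

The PACF at lag k is phi_{kk}, the last component of the solution
to the Yule-Walker system G_k phi = r_k where
  (G_k)_{ij} = rho(|i - j|), (r_k)_i = rho(i), i,j = 1..k.
Equivalently, Durbin-Levinson gives phi_{kk} iteratively:
  phi_{11} = rho(1)
  phi_{kk} = [rho(k) - sum_{j=1..k-1} phi_{k-1,j} rho(k-j)]
            / [1 - sum_{j=1..k-1} phi_{k-1,j} rho(j)],
  phi_{k,j} = phi_{k-1,j} - phi_{kk} phi_{k-1,k-j},  j = 1..k-1.
Step k = 1:
  phi_11 = rho(1) = -0.6528.
Step k = 2:
  phi_22 = [rho(2) - phi_11 rho(1)] / [1 - phi_11 rho(1)] = [0.4347 - (-0.6528)(-0.6528)] / [1 - (-0.6528)(-0.6528)]
         = 0.00855216 / 0.57385216 = 0.0149.
Therefore phi_{22} = 0.0149.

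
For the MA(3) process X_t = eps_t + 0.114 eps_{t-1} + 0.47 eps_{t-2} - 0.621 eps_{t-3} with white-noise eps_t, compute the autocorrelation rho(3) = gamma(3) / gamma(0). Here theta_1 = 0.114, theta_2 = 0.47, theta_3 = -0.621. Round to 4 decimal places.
\rho(3) = -0.3834

For an MA(q) process with theta_0 = 1, the autocovariance is
  gamma(k) = sigma^2 * sum_{i=0..q-k} theta_i * theta_{i+k},
and rho(k) = gamma(k) / gamma(0). Sigma^2 cancels.
  numerator   = (1)*(-0.621) = -0.621.
  denominator = (1)^2 + (0.114)^2 + (0.47)^2 + (-0.621)^2 = 1.619537.
  rho(3) = -0.621 / 1.619537 = -0.3834.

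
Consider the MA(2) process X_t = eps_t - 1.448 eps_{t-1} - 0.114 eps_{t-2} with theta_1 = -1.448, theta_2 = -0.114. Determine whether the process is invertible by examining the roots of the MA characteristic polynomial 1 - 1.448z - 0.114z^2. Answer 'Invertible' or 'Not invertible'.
\text{Not invertible}

The MA(q) characteristic polynomial is P(z) = 1 - 1.448z - 0.114z^2.
Invertibility requires all roots to lie outside the unit circle, i.e. |z| > 1 for every root.
Set 1 + (-1.448) z + (-0.114) z^2 = 0, i.e. a z^2 + b z + c = 0 with a = -0.114, b = -1.448, c = 1.
Discriminant D = b^2 - 4ac = (-1.448)^2 - 4*(-0.114)*1 = 2.096704 - (-0.456) = 2.552704.
D >= 0, so the roots are real: z = (-b +/- sqrt(D)) / (2a) = (1.448 +/- 1.597718) / (-0.228).
  z_1 = (1.448 + 1.597718) / (-0.228) = -13.3584,   |z_1| = 13.3584.
  z_2 = (1.448 - 1.597718) / (-0.228) = 0.6567,   |z_2| = 0.6567.
Moduli of all roots: 13.3584, 0.6567.
All moduli strictly greater than 1? No.
Verdict: Not invertible.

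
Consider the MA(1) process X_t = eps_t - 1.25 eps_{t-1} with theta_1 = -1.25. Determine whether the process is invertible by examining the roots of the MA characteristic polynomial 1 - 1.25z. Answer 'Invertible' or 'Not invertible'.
\text{Not invertible}

The MA(q) characteristic polynomial is P(z) = 1 - 1.25z.
Invertibility requires all roots to lie outside the unit circle, i.e. |z| > 1 for every root.
This is linear in z: 1 + (-1.25) z = 0  =>  z = -1/(-1.25) = 0.8,  |z| = 0.8.
Moduli of all roots: 0.8000.
All moduli strictly greater than 1? No.
Verdict: Not invertible.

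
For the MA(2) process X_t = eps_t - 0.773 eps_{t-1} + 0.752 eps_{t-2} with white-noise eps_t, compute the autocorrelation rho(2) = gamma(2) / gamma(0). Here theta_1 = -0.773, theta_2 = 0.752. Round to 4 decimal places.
\rho(2) = 0.3477

For an MA(q) process with theta_0 = 1, the autocovariance is
  gamma(k) = sigma^2 * sum_{i=0..q-k} theta_i * theta_{i+k},
and rho(k) = gamma(k) / gamma(0). Sigma^2 cancels.
  numerator   = (1)*(0.752) = 0.752.
  denominator = (1)^2 + (-0.773)^2 + (0.752)^2 = 2.163033.
  rho(2) = 0.752 / 2.163033 = 0.3477.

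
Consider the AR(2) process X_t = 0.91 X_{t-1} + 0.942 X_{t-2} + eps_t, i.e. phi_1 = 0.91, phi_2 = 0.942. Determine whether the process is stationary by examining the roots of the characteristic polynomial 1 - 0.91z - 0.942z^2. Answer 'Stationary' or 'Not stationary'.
\text{Not stationary}

The AR(p) characteristic polynomial is P(z) = 1 - 0.91z - 0.942z^2.
Stationarity requires all roots to lie outside the unit circle, i.e. |z| > 1 for every root.
Set 1 + (-0.91) z + (-0.942) z^2 = 0, i.e. a z^2 + b z + c = 0 with a = -0.942, b = -0.91, c = 1.
Discriminant D = b^2 - 4ac = (-0.91)^2 - 4*(-0.942)*1 = 0.8281 - (-3.768) = 4.5961.
D >= 0, so the roots are real: z = (-b +/- sqrt(D)) / (2a) = (0.91 +/- 2.143852) / (-1.884).
  z_1 = (0.91 + 2.143852) / (-1.884) = -1.6209,   |z_1| = 1.6209.
  z_2 = (0.91 - 2.143852) / (-1.884) = 0.6549,   |z_2| = 0.6549.
Moduli of all roots: 1.6209, 0.6549.
All moduli strictly greater than 1? No.
Verdict: Not stationary.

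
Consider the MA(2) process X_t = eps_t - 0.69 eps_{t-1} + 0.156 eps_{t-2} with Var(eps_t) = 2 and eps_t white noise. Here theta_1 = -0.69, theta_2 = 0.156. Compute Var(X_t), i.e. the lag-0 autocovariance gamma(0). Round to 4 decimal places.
\gamma(0) = 3.0009

For an MA(q) process X_t = eps_t + sum_i theta_i eps_{t-i} with
Var(eps_t) = sigma^2, the variance is
  gamma(0) = sigma^2 * (1 + sum_i theta_i^2).
  sum_i theta_i^2 = (-0.69)^2 + (0.156)^2 = 0.4761 + 0.024336 = 0.500436.
  gamma(0) = 2 * (1 + 0.500436) = 2 * 1.500436 = 3.000872, which rounds to 3.0009.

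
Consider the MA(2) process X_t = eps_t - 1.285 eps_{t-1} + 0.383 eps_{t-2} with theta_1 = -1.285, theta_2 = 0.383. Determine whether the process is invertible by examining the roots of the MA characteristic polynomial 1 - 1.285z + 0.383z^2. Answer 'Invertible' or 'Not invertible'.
\text{Invertible}

The MA(q) characteristic polynomial is P(z) = 1 - 1.285z + 0.383z^2.
Invertibility requires all roots to lie outside the unit circle, i.e. |z| > 1 for every root.
Set 1 + (-1.285) z + (0.383) z^2 = 0, i.e. a z^2 + b z + c = 0 with a = 0.383, b = -1.285, c = 1.
Discriminant D = b^2 - 4ac = (-1.285)^2 - 4*(0.383)*1 = 1.651225 - (1.532) = 0.119225.
D >= 0, so the roots are real: z = (-b +/- sqrt(D)) / (2a) = (1.285 +/- 0.34529) / (0.766).
  z_1 = (1.285 + 0.34529) / (0.766) = 2.1283,   |z_1| = 2.1283.
  z_2 = (1.285 - 0.34529) / (0.766) = 1.2268,   |z_2| = 1.2268.
Moduli of all roots: 2.1283, 1.2268.
All moduli strictly greater than 1? Yes.
Verdict: Invertible.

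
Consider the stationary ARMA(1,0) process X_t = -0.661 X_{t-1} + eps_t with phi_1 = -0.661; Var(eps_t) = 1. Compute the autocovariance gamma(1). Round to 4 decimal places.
\gamma(1) = -1.1739

Multiply the model equation by X_{t-k} and take expectations. With theta_0 = psi_0 = 1 and psi_j the MA(infinity) weights, this gives
  gamma(k) - sum_i phi_i gamma(k-i) = c_k,
  c_k = sigma^2 * sum_{j=k..q} theta_j psi_{j-k}   (c_k = 0 for k > q),
using gamma(-m) = gamma(m).
Pure AR (q = 0): c_0 = sigma^2 = 1, c_k = 0 for k >= 1.
Equations for k = 0 and k = 1 (AR order 1):
  gamma(0) = phi_1 gamma(1) + c_0
  gamma(1) = phi_1 gamma(0) + c_1
Substituting the second into the first: gamma(0) (1 - phi_1^2) = c_0 + phi_1 c_1, so
  gamma(0) = c_0 / (1 - phi_1^2) = 1 / (1 - (-0.661)^2) = 1 / 0.563079 = 1.77595.
  gamma(1) = phi_1 gamma(0) = (-0.661)(1.77595) = -1.173903.
Therefore gamma(1) = -1.1739 (to 4 decimal places).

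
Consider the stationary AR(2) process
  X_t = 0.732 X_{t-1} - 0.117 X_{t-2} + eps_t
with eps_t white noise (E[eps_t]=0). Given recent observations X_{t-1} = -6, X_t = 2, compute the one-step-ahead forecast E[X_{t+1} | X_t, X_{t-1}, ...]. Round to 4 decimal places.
E[X_{t+1} \mid \mathcal F_t] = 2.1660

For an AR(p) model X_t = c + sum_i phi_i X_{t-i} + eps_t, the
one-step-ahead conditional mean is
  E[X_{t+1} | X_t, ...] = c + sum_i phi_i X_{t+1-i}.
Substitute known values:
  E[X_{t+1} | ...] = (0.732) * (2) + (-0.117) * (-6)
                   = 2.1660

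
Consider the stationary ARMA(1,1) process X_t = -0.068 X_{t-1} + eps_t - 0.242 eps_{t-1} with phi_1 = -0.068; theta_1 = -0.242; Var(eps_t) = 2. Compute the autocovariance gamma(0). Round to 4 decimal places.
\gamma(0) = 2.1931

Multiply the model equation by X_{t-k} and take expectations. With theta_0 = psi_0 = 1 and psi_j the MA(infinity) weights, this gives
  gamma(k) - sum_i phi_i gamma(k-i) = c_k,
  c_k = sigma^2 * sum_{j=k..q} theta_j psi_{j-k}   (c_k = 0 for k > q),
using gamma(-m) = gamma(m).
psi-weights needed (psi_j = theta_j + sum_i phi_i psi_{j-i}):
  psi_1 = theta_1 + phi_1 = -0.242 + (-0.068) = -0.31
Right-hand sides:
  c_0 = sigma^2 (1 + theta_1 psi_1) = 2 * (1 + (-0.242)(-0.31)) = 2 * 1.07502 = 2.15004
  c_1 = sigma^2 theta_1 = 2 * (-0.242) = -0.484
  c_2 = 0
Equations for k = 0 and k = 1 (AR order 1):
  gamma(0) = phi_1 gamma(1) + c_0
  gamma(1) = phi_1 gamma(0) + c_1
Substituting the second into the first: gamma(0) (1 - phi_1^2) = c_0 + phi_1 c_1, so
  gamma(0) = (c_0 + phi_1 c_1) / (1 - phi_1^2) = (2.15004 + (-0.068)(-0.484)) / (1 - (-0.068)^2) = 2.182952 / 0.995376 = 2.193093.
Therefore gamma(0) = 2.1931 (to 4 decimal places).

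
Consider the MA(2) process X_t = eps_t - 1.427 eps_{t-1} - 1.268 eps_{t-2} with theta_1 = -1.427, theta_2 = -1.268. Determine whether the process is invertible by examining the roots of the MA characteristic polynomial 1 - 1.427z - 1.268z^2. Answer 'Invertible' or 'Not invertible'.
\text{Not invertible}

The MA(q) characteristic polynomial is P(z) = 1 - 1.427z - 1.268z^2.
Invertibility requires all roots to lie outside the unit circle, i.e. |z| > 1 for every root.
Set 1 + (-1.427) z + (-1.268) z^2 = 0, i.e. a z^2 + b z + c = 0 with a = -1.268, b = -1.427, c = 1.
Discriminant D = b^2 - 4ac = (-1.427)^2 - 4*(-1.268)*1 = 2.036329 - (-5.072) = 7.108329.
D >= 0, so the roots are real: z = (-b +/- sqrt(D)) / (2a) = (1.427 +/- 2.666145) / (-2.536).
  z_1 = (1.427 + 2.666145) / (-2.536) = -1.614,   |z_1| = 1.614.
  z_2 = (1.427 - 2.666145) / (-2.536) = 0.4886,   |z_2| = 0.4886.
Moduli of all roots: 1.6140, 0.4886.
All moduli strictly greater than 1? No.
Verdict: Not invertible.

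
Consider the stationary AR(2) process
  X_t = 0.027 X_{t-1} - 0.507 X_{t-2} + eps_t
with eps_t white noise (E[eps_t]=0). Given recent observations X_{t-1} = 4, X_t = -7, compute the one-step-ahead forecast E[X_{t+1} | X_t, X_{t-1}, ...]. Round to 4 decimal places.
E[X_{t+1} \mid \mathcal F_t] = -2.2170

For an AR(p) model X_t = c + sum_i phi_i X_{t-i} + eps_t, the
one-step-ahead conditional mean is
  E[X_{t+1} | X_t, ...] = c + sum_i phi_i X_{t+1-i}.
Substitute known values:
  E[X_{t+1} | ...] = (0.027) * (-7) + (-0.507) * (4)
                   = -2.2170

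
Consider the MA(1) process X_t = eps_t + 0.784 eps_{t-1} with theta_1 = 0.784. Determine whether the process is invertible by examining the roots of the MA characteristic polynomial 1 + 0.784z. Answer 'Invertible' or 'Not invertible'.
\text{Invertible}

The MA(q) characteristic polynomial is P(z) = 1 + 0.784z.
Invertibility requires all roots to lie outside the unit circle, i.e. |z| > 1 for every root.
This is linear in z: 1 + (0.784) z = 0  =>  z = -1/(0.784) = -1.27551,  |z| = 1.27551.
Moduli of all roots: 1.2755.
All moduli strictly greater than 1? Yes.
Verdict: Invertible.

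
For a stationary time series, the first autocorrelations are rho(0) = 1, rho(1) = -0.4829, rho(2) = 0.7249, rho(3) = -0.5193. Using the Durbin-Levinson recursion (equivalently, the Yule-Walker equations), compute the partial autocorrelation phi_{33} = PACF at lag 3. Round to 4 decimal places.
\phi_{33} = -0.1862

The PACF at lag k is phi_{kk}, the last component of the solution
to the Yule-Walker system G_k phi = r_k where
  (G_k)_{ij} = rho(|i - j|), (r_k)_i = rho(i), i,j = 1..k.
Equivalently, Durbin-Levinson gives phi_{kk} iteratively:
  phi_{11} = rho(1)
  phi_{kk} = [rho(k) - sum_{j=1..k-1} phi_{k-1,j} rho(k-j)]
            / [1 - sum_{j=1..k-1} phi_{k-1,j} rho(j)],
  phi_{k,j} = phi_{k-1,j} - phi_{kk} phi_{k-1,k-j},  j = 1..k-1.
Step k = 1:
  phi_11 = rho(1) = -0.4829.
Step k = 2:
  phi_22 = [rho(2) - phi_11 rho(1)] / [1 - phi_11 rho(1)] = [0.7249 - (-0.4829)(-0.4829)] / [1 - (-0.4829)(-0.4829)]
         = 0.49170759 / 0.76680759 = 0.64124.
  Update: phi_21 = phi_11 - phi_22 phi_11 = -0.4829 - (0.64124)(-0.4829) = -0.173245.
Step k = 3:
  phi_33 = [rho(3) - phi_21 rho(2) - phi_22 rho(1)] / [1 - phi_21 rho(1) - phi_22 rho(2)]
    numerator   = -0.5193 - (-0.173245)(0.7249) - (0.64124)(-0.4829) = -0.08405977
    denominator = 1 - (-0.173245)(-0.4829) - (0.64124)(0.7249) = 0.45150508
  phi_33 = -0.08405977 / 0.45150508 = -0.1862.
Therefore phi_{33} = -0.1862.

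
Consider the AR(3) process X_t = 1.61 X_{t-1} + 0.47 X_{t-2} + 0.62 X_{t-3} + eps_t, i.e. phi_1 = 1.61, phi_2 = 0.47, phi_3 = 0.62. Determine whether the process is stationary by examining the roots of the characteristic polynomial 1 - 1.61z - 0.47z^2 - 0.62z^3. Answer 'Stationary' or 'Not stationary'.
\text{Not stationary}

The AR(p) characteristic polynomial is P(z) = 1 - 1.61z - 0.47z^2 - 0.62z^3.
Stationarity requires all roots to lie outside the unit circle, i.e. |z| > 1 for every root.
Degree 3: look for a simple real root z0 first, then factor out (1 - z/z0) and solve the remaining quadratic.
Testing z0 = 0.5: P(0.5) = 1 + (-1.61)(0.5) + (-0.47)(0.5)^2 + (-0.62)(0.5)^3
  = 1 + (-0.805) + (-0.1175) + (-0.0775) = 0.  So z_0 = 0.5 is a root, |z_0| = 0.5.
Divide out the factor (1 - 2 z) = (1 - z/z0) (since 1/z0 = 2):
  P(z) = (1 - 2 z)(1 + (0.39) z + (0.31) z^2)
  [check: z-coef 0.39 - (2) = -1.61; z^2-coef 0.31 - (2)(0.39) = -0.47; z^3-coef -(2)(0.31) = -0.62.]
Remaining roots from the quadratic factor 1 + (0.39) z + (0.31) z^2:
  Set 1 + (0.39) z + (0.31) z^2 = 0, i.e. a z^2 + b z + c = 0 with a = 0.31, b = 0.39, c = 1.
  Discriminant D = b^2 - 4ac = (0.39)^2 - 4*(0.31)*1 = 0.1521 - (1.24) = -1.0879.
  D < 0, so the roots are the complex-conjugate pair z = (-b +/- i sqrt(-D)) / (2a) = -0.629 +/- 1.6823i.
  For a conjugate pair |z|^2 = z * conj(z) = (product of roots) = c/a = 1/(0.31) = 3.225806, so |z| = sqrt(3.225806) = 1.7961 for both roots.
Moduli of all roots: 0.5000, 1.7961, 1.7961.
All moduli strictly greater than 1? No.
Verdict: Not stationary.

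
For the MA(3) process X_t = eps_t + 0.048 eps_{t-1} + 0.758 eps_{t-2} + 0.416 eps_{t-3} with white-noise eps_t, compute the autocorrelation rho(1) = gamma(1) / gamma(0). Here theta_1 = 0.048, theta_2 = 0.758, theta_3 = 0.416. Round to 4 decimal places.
\rho(1) = 0.2284

For an MA(q) process with theta_0 = 1, the autocovariance is
  gamma(k) = sigma^2 * sum_{i=0..q-k} theta_i * theta_{i+k},
and rho(k) = gamma(k) / gamma(0). Sigma^2 cancels.
  numerator   = (1)*(0.048) + (0.048)*(0.758) + (0.758)*(0.416) = 0.399712.
  denominator = (1)^2 + (0.048)^2 + (0.758)^2 + (0.416)^2 = 1.749924.
  rho(1) = 0.399712 / 1.749924 = 0.2284.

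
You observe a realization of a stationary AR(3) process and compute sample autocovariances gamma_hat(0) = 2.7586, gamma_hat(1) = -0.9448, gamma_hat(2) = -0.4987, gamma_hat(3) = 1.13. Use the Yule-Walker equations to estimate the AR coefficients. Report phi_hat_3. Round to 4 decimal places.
\hat\phi_{3} = 0.2700

The Yule-Walker equations for an AR(p) process read, in matrix form,
  Gamma_p phi = r_p,   with   (Gamma_p)_{ij} = gamma(|i - j|),
                       (r_p)_i = gamma(i),   i,j = 1..p.
Substitute the sample gammas (Toeplitz matrix and right-hand side of size 3):
  Gamma_p = [[2.7586, -0.9448, -0.4987], [-0.9448, 2.7586, -0.9448], [-0.4987, -0.9448, 2.7586]]
  r_p     = [-0.9448, -0.4987, 1.13]
Written out (R1..R3):
  (R1) 2.7586 phi_1 - 0.9448 phi_2 - 0.4987 phi_3 = -0.9448
  (R2) -0.9448 phi_1 + 2.7586 phi_2 - 0.9448 phi_3 = -0.4987
  (R3) -0.4987 phi_1 - 0.9448 phi_2 + 2.7586 phi_3 = 1.13
Gaussian elimination:
  R2 <- R2 - (-0.9448/2.7586) R1 = R2 - (-0.342493) R1:  2.435013 phi_2 - 1.115601 phi_3 = -0.822287
  R3 <- R3 - (-0.4987/2.7586) R1 = R3 - (-0.18078) R1:  -1.115601 phi_2 + 2.668445 phi_3 = 0.959199
  R3 <- R3 - (-1.115601/2.435013) R2 = R3 - (-0.45815) R2:  2.157332 phi_3 = 0.582468
Back-substitution:
  phi_hat_3 = 0.582468 / 2.157332 = 0.269995
  phi_hat_2 = (-0.822287 - (-1.115601)(0.269995)) / 2.435013 = -0.213995
  phi_hat_1 = (-0.9448 - (-0.9448)(-0.213995) - (-0.4987)(0.269995)) / 2.7586 = -0.366975
So phi_hat = [-0.3670, -0.2140, 0.2700].
Therefore phi_hat_3 = 0.2700.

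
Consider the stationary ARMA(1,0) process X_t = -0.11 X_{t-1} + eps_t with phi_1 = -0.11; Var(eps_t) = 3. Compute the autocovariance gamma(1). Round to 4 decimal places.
\gamma(1) = -0.3340

Multiply the model equation by X_{t-k} and take expectations. With theta_0 = psi_0 = 1 and psi_j the MA(infinity) weights, this gives
  gamma(k) - sum_i phi_i gamma(k-i) = c_k,
  c_k = sigma^2 * sum_{j=k..q} theta_j psi_{j-k}   (c_k = 0 for k > q),
using gamma(-m) = gamma(m).
Pure AR (q = 0): c_0 = sigma^2 = 3, c_k = 0 for k >= 1.
Equations for k = 0 and k = 1 (AR order 1):
  gamma(0) = phi_1 gamma(1) + c_0
  gamma(1) = phi_1 gamma(0) + c_1
Substituting the second into the first: gamma(0) (1 - phi_1^2) = c_0 + phi_1 c_1, so
  gamma(0) = c_0 / (1 - phi_1^2) = 3 / (1 - (-0.11)^2) = 3 / 0.9879 = 3.036745.
  gamma(1) = phi_1 gamma(0) = (-0.11)(3.036745) = -0.334042.
Therefore gamma(1) = -0.3340 (to 4 decimal places).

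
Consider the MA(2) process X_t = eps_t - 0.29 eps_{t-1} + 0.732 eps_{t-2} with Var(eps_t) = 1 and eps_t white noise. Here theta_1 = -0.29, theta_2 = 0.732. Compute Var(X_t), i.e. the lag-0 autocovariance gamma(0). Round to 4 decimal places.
\gamma(0) = 1.6199

For an MA(q) process X_t = eps_t + sum_i theta_i eps_{t-i} with
Var(eps_t) = sigma^2, the variance is
  gamma(0) = sigma^2 * (1 + sum_i theta_i^2).
  sum_i theta_i^2 = (-0.29)^2 + (0.732)^2 = 0.0841 + 0.535824 = 0.619924.
  gamma(0) = 1 * (1 + 0.619924) = 1 * 1.619924 = 1.619924, which rounds to 1.6199.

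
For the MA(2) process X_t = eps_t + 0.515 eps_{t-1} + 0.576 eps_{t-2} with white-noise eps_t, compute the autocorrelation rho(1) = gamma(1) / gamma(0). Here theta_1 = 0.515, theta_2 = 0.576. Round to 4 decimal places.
\rho(1) = 0.5082

For an MA(q) process with theta_0 = 1, the autocovariance is
  gamma(k) = sigma^2 * sum_{i=0..q-k} theta_i * theta_{i+k},
and rho(k) = gamma(k) / gamma(0). Sigma^2 cancels.
  numerator   = (1)*(0.515) + (0.515)*(0.576) = 0.81164.
  denominator = (1)^2 + (0.515)^2 + (0.576)^2 = 1.597001.
  rho(1) = 0.81164 / 1.597001 = 0.5082.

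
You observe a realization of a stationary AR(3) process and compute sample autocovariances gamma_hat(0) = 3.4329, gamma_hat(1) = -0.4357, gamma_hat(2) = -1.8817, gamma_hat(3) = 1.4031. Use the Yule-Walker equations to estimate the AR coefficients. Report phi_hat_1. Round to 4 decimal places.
\hat\phi_{1} = -0.0030

The Yule-Walker equations for an AR(p) process read, in matrix form,
  Gamma_p phi = r_p,   with   (Gamma_p)_{ij} = gamma(|i - j|),
                       (r_p)_i = gamma(i),   i,j = 1..p.
Substitute the sample gammas (Toeplitz matrix and right-hand side of size 3):
  Gamma_p = [[3.4329, -0.4357, -1.8817], [-0.4357, 3.4329, -0.4357], [-1.8817, -0.4357, 3.4329]]
  r_p     = [-0.4357, -1.8817, 1.4031]
Written out (R1..R3):
  (R1) 3.4329 phi_1 - 0.4357 phi_2 - 1.8817 phi_3 = -0.4357
  (R2) -0.4357 phi_1 + 3.4329 phi_2 - 0.4357 phi_3 = -1.8817
  (R3) -1.8817 phi_1 - 0.4357 phi_2 + 3.4329 phi_3 = 1.4031
Gaussian elimination:
  R2 <- R2 - (-0.4357/3.4329) R1 = R2 - (-0.126919) R1:  3.377601 phi_2 - 0.674523 phi_3 = -1.936999
  R3 <- R3 - (-1.8817/3.4329) R1 = R3 - (-0.548137) R1:  -0.674523 phi_2 + 2.40147 phi_3 = 1.164277
  R3 <- R3 - (-0.674523/3.377601) R2 = R3 - (-0.199705) R2:  2.266765 phi_3 = 0.777449
Back-substitution:
  phi_hat_3 = 0.777449 / 2.266765 = 0.342977
  phi_hat_2 = (-1.936999 - (-0.674523)(0.342977)) / 3.377601 = -0.504989
  phi_hat_1 = (-0.4357 - (-0.4357)(-0.504989) - (-1.8817)(0.342977)) / 3.4329 = -0.003013
So phi_hat = [-0.0030, -0.5050, 0.3430].
Therefore phi_hat_1 = -0.0030.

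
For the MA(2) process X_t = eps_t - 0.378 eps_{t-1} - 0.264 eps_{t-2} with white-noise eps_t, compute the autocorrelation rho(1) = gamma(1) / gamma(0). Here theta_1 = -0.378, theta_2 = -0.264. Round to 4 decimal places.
\rho(1) = -0.2294

For an MA(q) process with theta_0 = 1, the autocovariance is
  gamma(k) = sigma^2 * sum_{i=0..q-k} theta_i * theta_{i+k},
and rho(k) = gamma(k) / gamma(0). Sigma^2 cancels.
  numerator   = (1)*(-0.378) + (-0.378)*(-0.264) = -0.278208.
  denominator = (1)^2 + (-0.378)^2 + (-0.264)^2 = 1.21258.
  rho(1) = -0.278208 / 1.21258 = -0.2294.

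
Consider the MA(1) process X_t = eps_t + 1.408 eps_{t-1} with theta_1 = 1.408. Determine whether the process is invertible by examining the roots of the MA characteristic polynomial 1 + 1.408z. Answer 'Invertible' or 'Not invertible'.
\text{Not invertible}

The MA(q) characteristic polynomial is P(z) = 1 + 1.408z.
Invertibility requires all roots to lie outside the unit circle, i.e. |z| > 1 for every root.
This is linear in z: 1 + (1.408) z = 0  =>  z = -1/(1.408) = -0.710227,  |z| = 0.710227.
Moduli of all roots: 0.7102.
All moduli strictly greater than 1? No.
Verdict: Not invertible.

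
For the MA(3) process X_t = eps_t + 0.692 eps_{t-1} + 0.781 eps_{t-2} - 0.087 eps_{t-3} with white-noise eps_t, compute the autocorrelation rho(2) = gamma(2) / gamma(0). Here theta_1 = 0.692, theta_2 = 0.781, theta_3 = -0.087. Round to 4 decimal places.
\rho(2) = 0.3438

For an MA(q) process with theta_0 = 1, the autocovariance is
  gamma(k) = sigma^2 * sum_{i=0..q-k} theta_i * theta_{i+k},
and rho(k) = gamma(k) / gamma(0). Sigma^2 cancels.
  numerator   = (1)*(0.781) + (0.692)*(-0.087) = 0.720796.
  denominator = (1)^2 + (0.692)^2 + (0.781)^2 + (-0.087)^2 = 2.096394.
  rho(2) = 0.720796 / 2.096394 = 0.3438.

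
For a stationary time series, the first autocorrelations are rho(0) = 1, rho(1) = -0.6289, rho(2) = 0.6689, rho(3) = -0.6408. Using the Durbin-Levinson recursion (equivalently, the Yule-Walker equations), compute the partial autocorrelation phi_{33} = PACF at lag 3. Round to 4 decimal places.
\phi_{33} = -0.2619

The PACF at lag k is phi_{kk}, the last component of the solution
to the Yule-Walker system G_k phi = r_k where
  (G_k)_{ij} = rho(|i - j|), (r_k)_i = rho(i), i,j = 1..k.
Equivalently, Durbin-Levinson gives phi_{kk} iteratively:
  phi_{11} = rho(1)
  phi_{kk} = [rho(k) - sum_{j=1..k-1} phi_{k-1,j} rho(k-j)]
            / [1 - sum_{j=1..k-1} phi_{k-1,j} rho(j)],
  phi_{k,j} = phi_{k-1,j} - phi_{kk} phi_{k-1,k-j},  j = 1..k-1.
Step k = 1:
  phi_11 = rho(1) = -0.6289.
Step k = 2:
  phi_22 = [rho(2) - phi_11 rho(1)] / [1 - phi_11 rho(1)] = [0.6689 - (-0.6289)(-0.6289)] / [1 - (-0.6289)(-0.6289)]
         = 0.27338479 / 0.60448479 = 0.452261.
  Update: phi_21 = phi_11 - phi_22 phi_11 = -0.6289 - (0.452261)(-0.6289) = -0.344473.
Step k = 3:
  phi_33 = [rho(3) - phi_21 rho(2) - phi_22 rho(1)] / [1 - phi_21 rho(1) - phi_22 rho(2)]
    numerator   = -0.6408 - (-0.344473)(0.6689) - (0.452261)(-0.6289) = -0.12595507
    denominator = 1 - (-0.344473)(-0.6289) - (0.452261)(0.6689) = 0.48084356
  phi_33 = -0.12595507 / 0.48084356 = -0.2619.
Therefore phi_{33} = -0.2619.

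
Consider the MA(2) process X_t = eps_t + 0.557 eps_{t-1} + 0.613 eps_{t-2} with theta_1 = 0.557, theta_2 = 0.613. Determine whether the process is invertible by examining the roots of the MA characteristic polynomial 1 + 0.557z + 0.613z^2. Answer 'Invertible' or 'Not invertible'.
\text{Invertible}

The MA(q) characteristic polynomial is P(z) = 1 + 0.557z + 0.613z^2.
Invertibility requires all roots to lie outside the unit circle, i.e. |z| > 1 for every root.
Set 1 + (0.557) z + (0.613) z^2 = 0, i.e. a z^2 + b z + c = 0 with a = 0.613, b = 0.557, c = 1.
Discriminant D = b^2 - 4ac = (0.557)^2 - 4*(0.613)*1 = 0.310249 - (2.452) = -2.141751.
D < 0, so the roots are the complex-conjugate pair z = (-b +/- i sqrt(-D)) / (2a) = -0.4543 +/- 1.1937i.
For a conjugate pair |z|^2 = z * conj(z) = (product of roots) = c/a = 1/(0.613) = 1.631321, so |z| = sqrt(1.631321) = 1.2772 for both roots.
Moduli of all roots: 1.2772, 1.2772.
All moduli strictly greater than 1? Yes.
Verdict: Invertible.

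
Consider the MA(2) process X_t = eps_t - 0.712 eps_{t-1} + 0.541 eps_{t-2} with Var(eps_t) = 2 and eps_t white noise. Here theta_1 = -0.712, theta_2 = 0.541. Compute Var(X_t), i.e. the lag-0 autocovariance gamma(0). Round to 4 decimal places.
\gamma(0) = 3.5993

For an MA(q) process X_t = eps_t + sum_i theta_i eps_{t-i} with
Var(eps_t) = sigma^2, the variance is
  gamma(0) = sigma^2 * (1 + sum_i theta_i^2).
  sum_i theta_i^2 = (-0.712)^2 + (0.541)^2 = 0.506944 + 0.292681 = 0.799625.
  gamma(0) = 2 * (1 + 0.799625) = 2 * 1.799625 = 3.59925, which rounds to 3.5993.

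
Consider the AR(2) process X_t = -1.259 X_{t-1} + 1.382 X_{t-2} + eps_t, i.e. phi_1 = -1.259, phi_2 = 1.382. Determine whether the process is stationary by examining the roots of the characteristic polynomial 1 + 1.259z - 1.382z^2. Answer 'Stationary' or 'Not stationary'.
\text{Not stationary}

The AR(p) characteristic polynomial is P(z) = 1 + 1.259z - 1.382z^2.
Stationarity requires all roots to lie outside the unit circle, i.e. |z| > 1 for every root.
Set 1 + (1.259) z + (-1.382) z^2 = 0, i.e. a z^2 + b z + c = 0 with a = -1.382, b = 1.259, c = 1.
Discriminant D = b^2 - 4ac = (1.259)^2 - 4*(-1.382)*1 = 1.585081 - (-5.528) = 7.113081.
D >= 0, so the roots are real: z = (-b +/- sqrt(D)) / (2a) = (-1.259 +/- 2.667036) / (-2.764).
  z_1 = (-1.259 + 2.667036) / (-2.764) = -0.5094,   |z_1| = 0.5094.
  z_2 = (-1.259 - 2.667036) / (-2.764) = 1.4204,   |z_2| = 1.4204.
Moduli of all roots: 0.5094, 1.4204.
All moduli strictly greater than 1? No.
Verdict: Not stationary.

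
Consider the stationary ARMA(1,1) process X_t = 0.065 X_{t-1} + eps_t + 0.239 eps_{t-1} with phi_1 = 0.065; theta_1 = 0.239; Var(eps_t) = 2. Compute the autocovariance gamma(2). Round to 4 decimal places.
\gamma(2) = 0.0403

Multiply the model equation by X_{t-k} and take expectations. With theta_0 = psi_0 = 1 and psi_j the MA(infinity) weights, this gives
  gamma(k) - sum_i phi_i gamma(k-i) = c_k,
  c_k = sigma^2 * sum_{j=k..q} theta_j psi_{j-k}   (c_k = 0 for k > q),
using gamma(-m) = gamma(m).
psi-weights needed (psi_j = theta_j + sum_i phi_i psi_{j-i}):
  psi_1 = theta_1 + phi_1 = 0.239 + (0.065) = 0.304
Right-hand sides:
  c_0 = sigma^2 (1 + theta_1 psi_1) = 2 * (1 + (0.239)(0.304)) = 2 * 1.072656 = 2.145312
  c_1 = sigma^2 theta_1 = 2 * (0.239) = 0.478
  c_2 = 0
Equations for k = 0 and k = 1 (AR order 1):
  gamma(0) = phi_1 gamma(1) + c_0
  gamma(1) = phi_1 gamma(0) + c_1
Substituting the second into the first: gamma(0) (1 - phi_1^2) = c_0 + phi_1 c_1, so
  gamma(0) = (c_0 + phi_1 c_1) / (1 - phi_1^2) = (2.145312 + (0.065)(0.478)) / (1 - (0.065)^2) = 2.176382 / 0.995775 = 2.185616.
  gamma(1) = phi_1 gamma(0) + c_1 = (0.065)(2.185616) + (0.478) = 0.620065.
For k = 2 (> q): gamma(2) = phi_1 gamma(1) = (0.065)(0.620065) = 0.040304.
Therefore gamma(2) = 0.0403 (to 4 decimal places).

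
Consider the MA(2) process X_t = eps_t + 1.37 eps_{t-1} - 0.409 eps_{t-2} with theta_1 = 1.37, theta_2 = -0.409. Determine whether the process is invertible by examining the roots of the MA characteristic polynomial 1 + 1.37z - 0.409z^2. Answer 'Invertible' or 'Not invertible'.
\text{Not invertible}

The MA(q) characteristic polynomial is P(z) = 1 + 1.37z - 0.409z^2.
Invertibility requires all roots to lie outside the unit circle, i.e. |z| > 1 for every root.
Set 1 + (1.37) z + (-0.409) z^2 = 0, i.e. a z^2 + b z + c = 0 with a = -0.409, b = 1.37, c = 1.
Discriminant D = b^2 - 4ac = (1.37)^2 - 4*(-0.409)*1 = 1.8769 - (-1.636) = 3.5129.
D >= 0, so the roots are real: z = (-b +/- sqrt(D)) / (2a) = (-1.37 +/- 1.874273) / (-0.818).
  z_1 = (-1.37 + 1.874273) / (-0.818) = -0.6165,   |z_1| = 0.6165.
  z_2 = (-1.37 - 1.874273) / (-0.818) = 3.9661,   |z_2| = 3.9661.
Moduli of all roots: 0.6165, 3.9661.
All moduli strictly greater than 1? No.
Verdict: Not invertible.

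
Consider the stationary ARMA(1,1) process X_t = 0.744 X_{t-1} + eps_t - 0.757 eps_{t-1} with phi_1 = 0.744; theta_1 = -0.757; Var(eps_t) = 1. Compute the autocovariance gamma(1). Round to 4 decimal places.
\gamma(1) = -0.0127

Multiply the model equation by X_{t-k} and take expectations. With theta_0 = psi_0 = 1 and psi_j the MA(infinity) weights, this gives
  gamma(k) - sum_i phi_i gamma(k-i) = c_k,
  c_k = sigma^2 * sum_{j=k..q} theta_j psi_{j-k}   (c_k = 0 for k > q),
using gamma(-m) = gamma(m).
psi-weights needed (psi_j = theta_j + sum_i phi_i psi_{j-i}):
  psi_1 = theta_1 + phi_1 = -0.757 + (0.744) = -0.013
Right-hand sides:
  c_0 = sigma^2 (1 + theta_1 psi_1) = 1 * (1 + (-0.757)(-0.013)) = 1 * 1.009841 = 1.009841
  c_1 = sigma^2 theta_1 = 1 * (-0.757) = -0.757
  c_2 = 0
Equations for k = 0 and k = 1 (AR order 1):
  gamma(0) = phi_1 gamma(1) + c_0
  gamma(1) = phi_1 gamma(0) + c_1
Substituting the second into the first: gamma(0) (1 - phi_1^2) = c_0 + phi_1 c_1, so
  gamma(0) = (c_0 + phi_1 c_1) / (1 - phi_1^2) = (1.009841 + (0.744)(-0.757)) / (1 - (0.744)^2) = 0.446633 / 0.446464 = 1.000379.
  gamma(1) = phi_1 gamma(0) + c_1 = (0.744)(1.000379) + (-0.757) = -0.012718.
Therefore gamma(1) = -0.0127 (to 4 decimal places).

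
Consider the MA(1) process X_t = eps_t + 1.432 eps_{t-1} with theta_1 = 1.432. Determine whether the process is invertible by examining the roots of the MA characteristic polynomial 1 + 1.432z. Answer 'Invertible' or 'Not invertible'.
\text{Not invertible}

The MA(q) characteristic polynomial is P(z) = 1 + 1.432z.
Invertibility requires all roots to lie outside the unit circle, i.e. |z| > 1 for every root.
This is linear in z: 1 + (1.432) z = 0  =>  z = -1/(1.432) = -0.698324,  |z| = 0.698324.
Moduli of all roots: 0.6983.
All moduli strictly greater than 1? No.
Verdict: Not invertible.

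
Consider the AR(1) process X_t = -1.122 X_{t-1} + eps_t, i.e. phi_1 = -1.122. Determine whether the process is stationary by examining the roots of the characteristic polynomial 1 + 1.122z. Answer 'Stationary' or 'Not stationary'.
\text{Not stationary}

The AR(p) characteristic polynomial is P(z) = 1 + 1.122z.
Stationarity requires all roots to lie outside the unit circle, i.e. |z| > 1 for every root.
This is linear in z: 1 + (1.122) z = 0  =>  z = -1/(1.122) = -0.891266,  |z| = 0.891266.
Moduli of all roots: 0.8913.
All moduli strictly greater than 1? No.
Verdict: Not stationary.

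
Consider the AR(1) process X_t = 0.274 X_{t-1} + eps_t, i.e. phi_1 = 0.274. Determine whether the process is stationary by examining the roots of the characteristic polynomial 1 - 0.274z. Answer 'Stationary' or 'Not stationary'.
\text{Stationary}

The AR(p) characteristic polynomial is P(z) = 1 - 0.274z.
Stationarity requires all roots to lie outside the unit circle, i.e. |z| > 1 for every root.
This is linear in z: 1 + (-0.274) z = 0  =>  z = -1/(-0.274) = 3.649635,  |z| = 3.649635.
Moduli of all roots: 3.6496.
All moduli strictly greater than 1? Yes.
Verdict: Stationary.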